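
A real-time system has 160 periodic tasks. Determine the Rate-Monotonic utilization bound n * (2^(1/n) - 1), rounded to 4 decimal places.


Compute 2^(1/160) = 1.0043415673
Subtract 1: 1.0043415673 - 1 = 0.0043415673
Multiply by n: 160 * 0.0043415673 = 0.6946507680
Round to 4 dp: 0.6947

0.6947


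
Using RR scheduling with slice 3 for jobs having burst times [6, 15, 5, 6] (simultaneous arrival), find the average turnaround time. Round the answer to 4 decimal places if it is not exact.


Time quantum = 3
Execution trace:
  J1 runs 3 units, time = 3
  J2 runs 3 units, time = 6
  J3 runs 3 units, time = 9
  J4 runs 3 units, time = 12
  J1 runs 3 units, time = 15
  J2 runs 3 units, time = 18
  J3 runs 2 units, time = 20
  J4 runs 3 units, time = 23
  J2 runs 3 units, time = 26
  J2 runs 3 units, time = 29
  J2 runs 3 units, time = 32
Finish times: [15, 32, 20, 23]
Average turnaround = 90/4 = 22.5

22.5


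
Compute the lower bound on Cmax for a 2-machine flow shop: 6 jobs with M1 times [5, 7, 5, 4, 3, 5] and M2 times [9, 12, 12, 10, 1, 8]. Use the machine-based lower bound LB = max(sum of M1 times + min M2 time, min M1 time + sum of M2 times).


LB1 = sum(M1 times) + min(M2 times) = 29 + 1 = 30
LB2 = min(M1 times) + sum(M2 times) = 3 + 52 = 55
Lower bound = max(LB1, LB2) = max(30, 55) = 55

55


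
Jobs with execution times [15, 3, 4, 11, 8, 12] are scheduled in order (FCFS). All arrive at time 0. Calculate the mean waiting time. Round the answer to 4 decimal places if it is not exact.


FCFS order (as given): [15, 3, 4, 11, 8, 12]
Waiting times:
  Job 1: wait = 0
  Job 2: wait = 15
  Job 3: wait = 18
  Job 4: wait = 22
  Job 5: wait = 33
  Job 6: wait = 41
Sum of waiting times = 129
Average waiting time = 129/6 = 21.5

21.5


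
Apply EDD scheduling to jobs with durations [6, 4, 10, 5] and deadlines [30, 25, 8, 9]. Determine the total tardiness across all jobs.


Sort by due date (EDD order): [(10, 8), (5, 9), (4, 25), (6, 30)]
Compute completion times and tardiness:
  Job 1: p=10, d=8, C=10, tardiness=max(0,10-8)=2
  Job 2: p=5, d=9, C=15, tardiness=max(0,15-9)=6
  Job 3: p=4, d=25, C=19, tardiness=max(0,19-25)=0
  Job 4: p=6, d=30, C=25, tardiness=max(0,25-30)=0
Total tardiness = 8

8


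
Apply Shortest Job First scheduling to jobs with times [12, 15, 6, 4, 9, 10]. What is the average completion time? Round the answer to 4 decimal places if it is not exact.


SJF order (ascending): [4, 6, 9, 10, 12, 15]
Completion times:
  Job 1: burst=4, C=4
  Job 2: burst=6, C=10
  Job 3: burst=9, C=19
  Job 4: burst=10, C=29
  Job 5: burst=12, C=41
  Job 6: burst=15, C=56
Average completion = 159/6 = 26.5

26.5


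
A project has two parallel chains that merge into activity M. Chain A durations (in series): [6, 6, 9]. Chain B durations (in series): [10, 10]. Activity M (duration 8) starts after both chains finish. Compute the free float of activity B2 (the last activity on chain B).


ES(B2) = sum of predecessors on chain B = 10
EF(B2) = ES + duration = 10 + 10 = 20
Successor of B2 is M. ES(M) = max(sum(A), sum(B)) = max(21, 20) = 21
Free float = ES(successor) - EF(current) = 21 - 20 = 1

1


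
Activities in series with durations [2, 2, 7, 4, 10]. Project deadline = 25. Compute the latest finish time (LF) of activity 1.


LF(activity 1) = deadline - sum of successor durations
Successors: activities 2 through 5 with durations [2, 7, 4, 10]
Sum of successor durations = 23
LF = 25 - 23 = 2

2


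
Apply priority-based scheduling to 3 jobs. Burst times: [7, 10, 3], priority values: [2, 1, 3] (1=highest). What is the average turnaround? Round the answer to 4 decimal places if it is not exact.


Sort by priority (ascending = highest first):
Order: [(1, 10), (2, 7), (3, 3)]
Completion times:
  Priority 1, burst=10, C=10
  Priority 2, burst=7, C=17
  Priority 3, burst=3, C=20
Average turnaround = 47/3 = 15.6667

15.6667


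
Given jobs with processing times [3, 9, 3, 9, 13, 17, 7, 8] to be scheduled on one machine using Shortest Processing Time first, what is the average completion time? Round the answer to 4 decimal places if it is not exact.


Sort jobs by processing time (SPT order): [3, 3, 7, 8, 9, 9, 13, 17]
Compute completion times sequentially:
  Job 1: processing = 3, completes at 3
  Job 2: processing = 3, completes at 6
  Job 3: processing = 7, completes at 13
  Job 4: processing = 8, completes at 21
  Job 5: processing = 9, completes at 30
  Job 6: processing = 9, completes at 39
  Job 7: processing = 13, completes at 52
  Job 8: processing = 17, completes at 69
Sum of completion times = 233
Average completion time = 233/8 = 29.125

29.125


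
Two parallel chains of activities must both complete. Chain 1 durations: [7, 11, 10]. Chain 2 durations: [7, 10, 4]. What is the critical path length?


Path A total = 7 + 11 + 10 = 28
Path B total = 7 + 10 + 4 = 21
Critical path = longest path = max(28, 21) = 28

28


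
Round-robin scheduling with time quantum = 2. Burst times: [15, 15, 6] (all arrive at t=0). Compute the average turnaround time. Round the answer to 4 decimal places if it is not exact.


Time quantum = 2
Execution trace:
  J1 runs 2 units, time = 2
  J2 runs 2 units, time = 4
  J3 runs 2 units, time = 6
  J1 runs 2 units, time = 8
  J2 runs 2 units, time = 10
  J3 runs 2 units, time = 12
  J1 runs 2 units, time = 14
  J2 runs 2 units, time = 16
  J3 runs 2 units, time = 18
  J1 runs 2 units, time = 20
  J2 runs 2 units, time = 22
  J1 runs 2 units, time = 24
  J2 runs 2 units, time = 26
  J1 runs 2 units, time = 28
  J2 runs 2 units, time = 30
  J1 runs 2 units, time = 32
  J2 runs 2 units, time = 34
  J1 runs 1 units, time = 35
  J2 runs 1 units, time = 36
Finish times: [35, 36, 18]
Average turnaround = 89/3 = 29.6667

29.6667


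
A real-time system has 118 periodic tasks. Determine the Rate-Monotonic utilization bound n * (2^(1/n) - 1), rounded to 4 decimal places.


Compute 2^(1/118) = 1.0058914152
Subtract 1: 1.0058914152 - 1 = 0.0058914152
Multiply by n: 118 * 0.0058914152 = 0.6951869936
Round to 4 dp: 0.6952

0.6952


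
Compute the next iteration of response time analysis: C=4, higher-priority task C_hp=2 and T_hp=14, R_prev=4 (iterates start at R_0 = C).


R_next = C + ceil(R_prev / T_hp) * C_hp
ceil(4 / 14) = ceil(0.2857) = 1
Interference = 1 * 2 = 2
R_next = 4 + 2 = 6

6


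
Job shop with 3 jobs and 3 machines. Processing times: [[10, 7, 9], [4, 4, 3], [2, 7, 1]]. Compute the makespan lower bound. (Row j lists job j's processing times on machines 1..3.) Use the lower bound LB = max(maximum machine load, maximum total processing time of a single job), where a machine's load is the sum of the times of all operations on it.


Machine loads:
  Machine 1: 10 + 4 + 2 = 16
  Machine 2: 7 + 4 + 7 = 18
  Machine 3: 9 + 3 + 1 = 13
Max machine load = 18
Job totals:
  Job 1: 26
  Job 2: 11
  Job 3: 10
Max job total = 26
Lower bound = max(18, 26) = 26

26


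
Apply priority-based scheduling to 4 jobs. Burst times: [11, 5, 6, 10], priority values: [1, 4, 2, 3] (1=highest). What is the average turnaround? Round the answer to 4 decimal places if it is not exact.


Sort by priority (ascending = highest first):
Order: [(1, 11), (2, 6), (3, 10), (4, 5)]
Completion times:
  Priority 1, burst=11, C=11
  Priority 2, burst=6, C=17
  Priority 3, burst=10, C=27
  Priority 4, burst=5, C=32
Average turnaround = 87/4 = 21.75

21.75


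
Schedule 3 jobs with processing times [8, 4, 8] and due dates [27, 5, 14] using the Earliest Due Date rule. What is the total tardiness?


Sort by due date (EDD order): [(4, 5), (8, 14), (8, 27)]
Compute completion times and tardiness:
  Job 1: p=4, d=5, C=4, tardiness=max(0,4-5)=0
  Job 2: p=8, d=14, C=12, tardiness=max(0,12-14)=0
  Job 3: p=8, d=27, C=20, tardiness=max(0,20-27)=0
Total tardiness = 0

0


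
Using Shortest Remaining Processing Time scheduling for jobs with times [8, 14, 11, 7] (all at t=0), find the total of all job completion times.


Since all jobs arrive at t=0, SRPT equals SPT ordering.
SPT order: [7, 8, 11, 14]
Completion times:
  Job 1: p=7, C=7
  Job 2: p=8, C=15
  Job 3: p=11, C=26
  Job 4: p=14, C=40
Total completion time = 7 + 15 + 26 + 40 = 88

88


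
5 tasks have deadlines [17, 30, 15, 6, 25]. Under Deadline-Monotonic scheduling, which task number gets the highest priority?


Sort tasks by relative deadline (ascending):
  Task 4: deadline = 6
  Task 3: deadline = 15
  Task 1: deadline = 17
  Task 5: deadline = 25
  Task 2: deadline = 30
Priority order (highest first): [4, 3, 1, 5, 2]
Highest priority task = 4

4


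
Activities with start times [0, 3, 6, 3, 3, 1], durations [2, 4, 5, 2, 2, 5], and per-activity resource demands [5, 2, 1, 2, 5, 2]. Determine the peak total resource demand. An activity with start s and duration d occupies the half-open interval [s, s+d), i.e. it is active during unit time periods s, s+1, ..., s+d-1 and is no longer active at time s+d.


Each activity i is active on [start_i, start_i + duration_i).
Compute total resource usage per time slot:
  t=0: active resources = [5], total = 5
  t=1: active resources = [5, 2], total = 7
  t=2: active resources = [2], total = 2
  t=3: active resources = [2, 2, 5, 2], total = 11
  t=4: active resources = [2, 2, 5, 2], total = 11
  t=5: active resources = [2, 2], total = 4
  t=6: active resources = [2, 1], total = 3
  t=7: active resources = [1], total = 1
  t=8: active resources = [1], total = 1
  t=9: active resources = [1], total = 1
  t=10: active resources = [1], total = 1
Peak resource demand = 11

11


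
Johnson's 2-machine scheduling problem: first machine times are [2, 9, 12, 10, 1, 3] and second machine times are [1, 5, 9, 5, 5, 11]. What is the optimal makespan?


Apply Johnson's rule:
  Group 1 (a <= b): [(5, 1, 5), (6, 3, 11)]
  Group 2 (a > b): [(3, 12, 9), (2, 9, 5), (4, 10, 5), (1, 2, 1)]
Optimal job order: [5, 6, 3, 2, 4, 1]
Schedule:
  Job 5: M1 done at 1, M2 done at 6
  Job 6: M1 done at 4, M2 done at 17
  Job 3: M1 done at 16, M2 done at 26
  Job 2: M1 done at 25, M2 done at 31
  Job 4: M1 done at 35, M2 done at 40
  Job 1: M1 done at 37, M2 done at 41
Makespan = 41

41


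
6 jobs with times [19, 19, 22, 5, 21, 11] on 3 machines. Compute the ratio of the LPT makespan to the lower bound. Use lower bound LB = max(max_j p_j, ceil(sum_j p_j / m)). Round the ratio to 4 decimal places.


LPT order: [22, 21, 19, 19, 11, 5]
Machine loads after assignment: [27, 32, 38]
LPT makespan = 38
Lower bound = max(max_job, ceil(total/3)) = max(22, 33) = 33
Ratio = 38 / 33 = 1.1515

1.1515


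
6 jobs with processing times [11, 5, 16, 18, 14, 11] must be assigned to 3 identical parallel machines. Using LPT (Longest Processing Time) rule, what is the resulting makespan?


Sort jobs in decreasing order (LPT): [18, 16, 14, 11, 11, 5]
Assign each job to the least loaded machine:
  Machine 1: jobs [18, 5], load = 23
  Machine 2: jobs [16, 11], load = 27
  Machine 3: jobs [14, 11], load = 25
Makespan = max load = 27

27


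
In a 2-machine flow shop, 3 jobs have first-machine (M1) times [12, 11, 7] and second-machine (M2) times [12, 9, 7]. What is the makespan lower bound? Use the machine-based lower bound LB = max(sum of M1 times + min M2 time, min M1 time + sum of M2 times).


LB1 = sum(M1 times) + min(M2 times) = 30 + 7 = 37
LB2 = min(M1 times) + sum(M2 times) = 7 + 28 = 35
Lower bound = max(LB1, LB2) = max(37, 35) = 37

37


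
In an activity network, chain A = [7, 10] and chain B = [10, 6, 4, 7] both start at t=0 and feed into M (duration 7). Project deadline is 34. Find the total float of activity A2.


Forward pass: ES(A2) = sum of predecessors on chain A = 7
EF = ES + duration = 7 + 10 = 17
Backward pass: LF(M) = deadline = 34; LS(M) = 34 - 7 = 27
LF(A2) = LS(M) - sum(successors on chain A) = 27 - 0 = 27
LS = LF - duration = 27 - 10 = 17
Total float = LS - ES = 17 - 7 = 10

10


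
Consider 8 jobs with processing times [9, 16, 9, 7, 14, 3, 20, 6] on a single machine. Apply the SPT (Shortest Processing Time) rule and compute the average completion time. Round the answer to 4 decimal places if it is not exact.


Sort jobs by processing time (SPT order): [3, 6, 7, 9, 9, 14, 16, 20]
Compute completion times sequentially:
  Job 1: processing = 3, completes at 3
  Job 2: processing = 6, completes at 9
  Job 3: processing = 7, completes at 16
  Job 4: processing = 9, completes at 25
  Job 5: processing = 9, completes at 34
  Job 6: processing = 14, completes at 48
  Job 7: processing = 16, completes at 64
  Job 8: processing = 20, completes at 84
Sum of completion times = 283
Average completion time = 283/8 = 35.375

35.375


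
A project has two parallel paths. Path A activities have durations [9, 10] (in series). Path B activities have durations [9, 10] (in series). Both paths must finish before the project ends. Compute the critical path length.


Path A total = 9 + 10 = 19
Path B total = 9 + 10 = 19
Critical path = longest path = max(19, 19) = 19

19


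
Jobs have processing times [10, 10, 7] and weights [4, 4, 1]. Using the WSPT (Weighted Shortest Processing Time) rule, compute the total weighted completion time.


Compute p/w ratios and sort ascending (WSPT): [(10, 4), (10, 4), (7, 1)]
Compute weighted completion times:
  Job (p=10,w=4): C=10, w*C=4*10=40
  Job (p=10,w=4): C=20, w*C=4*20=80
  Job (p=7,w=1): C=27, w*C=1*27=27
Total weighted completion time = 147

147


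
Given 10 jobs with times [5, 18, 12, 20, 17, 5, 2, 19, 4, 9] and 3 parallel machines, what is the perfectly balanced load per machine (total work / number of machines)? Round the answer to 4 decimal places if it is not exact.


Total processing time = 5 + 18 + 12 + 20 + 17 + 5 + 2 + 19 + 4 + 9 = 111
Number of machines = 3
Ideal balanced load = 111 / 3 = 37.0

37.0


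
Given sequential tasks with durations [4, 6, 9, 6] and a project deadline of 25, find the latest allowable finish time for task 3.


LF(activity 3) = deadline - sum of successor durations
Successors: activities 4 through 4 with durations [6]
Sum of successor durations = 6
LF = 25 - 6 = 19

19


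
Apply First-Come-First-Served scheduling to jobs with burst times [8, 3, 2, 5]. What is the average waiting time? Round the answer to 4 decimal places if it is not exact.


FCFS order (as given): [8, 3, 2, 5]
Waiting times:
  Job 1: wait = 0
  Job 2: wait = 8
  Job 3: wait = 11
  Job 4: wait = 13
Sum of waiting times = 32
Average waiting time = 32/4 = 8.0

8.0


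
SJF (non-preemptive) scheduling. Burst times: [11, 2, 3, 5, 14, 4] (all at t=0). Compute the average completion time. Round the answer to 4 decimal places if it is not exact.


SJF order (ascending): [2, 3, 4, 5, 11, 14]
Completion times:
  Job 1: burst=2, C=2
  Job 2: burst=3, C=5
  Job 3: burst=4, C=9
  Job 4: burst=5, C=14
  Job 5: burst=11, C=25
  Job 6: burst=14, C=39
Average completion = 94/6 = 15.6667

15.6667


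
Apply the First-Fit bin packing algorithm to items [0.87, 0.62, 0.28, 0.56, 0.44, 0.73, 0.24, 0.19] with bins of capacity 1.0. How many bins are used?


Place items sequentially using First-Fit:
  Item 0.87 -> new Bin 1
  Item 0.62 -> new Bin 2
  Item 0.28 -> Bin 2 (now 0.9)
  Item 0.56 -> new Bin 3
  Item 0.44 -> Bin 3 (now 1.0)
  Item 0.73 -> new Bin 4
  Item 0.24 -> Bin 4 (now 0.97)
  Item 0.19 -> new Bin 5
Total bins used = 5

5


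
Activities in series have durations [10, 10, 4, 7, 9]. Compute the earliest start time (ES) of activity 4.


Activity 4 starts after activities 1 through 3 complete.
Predecessor durations: [10, 10, 4]
ES = 10 + 10 + 4 = 24

24


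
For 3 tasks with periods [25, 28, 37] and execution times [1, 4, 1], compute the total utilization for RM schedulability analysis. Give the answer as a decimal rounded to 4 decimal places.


Compute individual utilizations (exact fractions):
  Task 1: C/T = 1/25 (approx. 0.04)
  Task 2: C/T = 4/28 = 1/7 (approx. 0.1429)
  Task 3: C/T = 1/37 (approx. 0.027)
Total utilization U = 1/25 + 1/7 + 1/37 = 1359/6475
Rounded to 4 decimal places: U = 0.2099
RM (Liu & Layland) bound for 3 tasks = 0.779763; compare with U = 1359/6475 (approx. 0.209884)
U <= bound, so schedulable by RM sufficient condition.

0.2099


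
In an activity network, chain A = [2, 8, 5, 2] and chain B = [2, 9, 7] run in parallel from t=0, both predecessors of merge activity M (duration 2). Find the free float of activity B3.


ES(B3) = sum of predecessors on chain B = 11
EF(B3) = ES + duration = 11 + 7 = 18
Successor of B3 is M. ES(M) = max(sum(A), sum(B)) = max(17, 18) = 18
Free float = ES(successor) - EF(current) = 18 - 18 = 0

0


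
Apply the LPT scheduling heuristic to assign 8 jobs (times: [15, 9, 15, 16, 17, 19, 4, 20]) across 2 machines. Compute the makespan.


Sort jobs in decreasing order (LPT): [20, 19, 17, 16, 15, 15, 9, 4]
Assign each job to the least loaded machine:
  Machine 1: jobs [20, 16, 15, 9], load = 60
  Machine 2: jobs [19, 17, 15, 4], load = 55
Makespan = max load = 60

60


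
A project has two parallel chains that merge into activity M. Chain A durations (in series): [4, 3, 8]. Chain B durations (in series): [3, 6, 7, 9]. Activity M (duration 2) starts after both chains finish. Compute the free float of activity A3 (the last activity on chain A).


ES(A3) = sum of predecessors on chain A = 7
EF(A3) = ES + duration = 7 + 8 = 15
Successor of A3 is M. ES(M) = max(sum(A), sum(B)) = max(15, 25) = 25
Free float = ES(successor) - EF(current) = 25 - 15 = 10

10


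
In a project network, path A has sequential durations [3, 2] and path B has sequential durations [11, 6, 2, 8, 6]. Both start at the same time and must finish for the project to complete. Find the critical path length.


Path A total = 3 + 2 = 5
Path B total = 11 + 6 + 2 + 8 + 6 = 33
Critical path = longest path = max(5, 33) = 33

33


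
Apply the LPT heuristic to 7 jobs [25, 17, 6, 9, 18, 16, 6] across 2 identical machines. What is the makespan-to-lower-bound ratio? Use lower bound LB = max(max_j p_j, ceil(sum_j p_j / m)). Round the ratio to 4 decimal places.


LPT order: [25, 18, 17, 16, 9, 6, 6]
Machine loads after assignment: [47, 50]
LPT makespan = 50
Lower bound = max(max_job, ceil(total/2)) = max(25, 49) = 49
Ratio = 50 / 49 = 1.0204

1.0204


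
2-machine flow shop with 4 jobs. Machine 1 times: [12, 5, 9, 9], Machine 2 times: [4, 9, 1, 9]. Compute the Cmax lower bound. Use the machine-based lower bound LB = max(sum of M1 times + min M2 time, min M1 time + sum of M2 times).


LB1 = sum(M1 times) + min(M2 times) = 35 + 1 = 36
LB2 = min(M1 times) + sum(M2 times) = 5 + 23 = 28
Lower bound = max(LB1, LB2) = max(36, 28) = 36

36


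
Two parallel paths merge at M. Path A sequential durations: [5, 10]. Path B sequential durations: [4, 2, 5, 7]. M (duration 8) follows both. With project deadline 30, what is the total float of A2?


Forward pass: ES(A2) = sum of predecessors on chain A = 5
EF = ES + duration = 5 + 10 = 15
Backward pass: LF(M) = deadline = 30; LS(M) = 30 - 8 = 22
LF(A2) = LS(M) - sum(successors on chain A) = 22 - 0 = 22
LS = LF - duration = 22 - 10 = 12
Total float = LS - ES = 12 - 5 = 7

7


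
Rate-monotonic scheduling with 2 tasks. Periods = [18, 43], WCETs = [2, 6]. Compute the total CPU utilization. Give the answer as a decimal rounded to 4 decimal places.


Compute individual utilizations (exact fractions):
  Task 1: C/T = 2/18 = 1/9 (approx. 0.1111)
  Task 2: C/T = 6/43 (approx. 0.1395)
Total utilization U = 1/9 + 6/43 = 97/387
Rounded to 4 decimal places: U = 0.2506
RM (Liu & Layland) bound for 2 tasks = 0.828427; compare with U = 97/387 (approx. 0.250646)
U <= bound, so schedulable by RM sufficient condition.

0.2506


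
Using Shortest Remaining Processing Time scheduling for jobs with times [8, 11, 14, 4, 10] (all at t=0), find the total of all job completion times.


Since all jobs arrive at t=0, SRPT equals SPT ordering.
SPT order: [4, 8, 10, 11, 14]
Completion times:
  Job 1: p=4, C=4
  Job 2: p=8, C=12
  Job 3: p=10, C=22
  Job 4: p=11, C=33
  Job 5: p=14, C=47
Total completion time = 4 + 12 + 22 + 33 + 47 = 118

118


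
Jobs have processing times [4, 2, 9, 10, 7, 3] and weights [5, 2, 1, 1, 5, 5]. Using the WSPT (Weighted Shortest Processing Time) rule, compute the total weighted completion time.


Compute p/w ratios and sort ascending (WSPT): [(3, 5), (4, 5), (2, 2), (7, 5), (9, 1), (10, 1)]
Compute weighted completion times:
  Job (p=3,w=5): C=3, w*C=5*3=15
  Job (p=4,w=5): C=7, w*C=5*7=35
  Job (p=2,w=2): C=9, w*C=2*9=18
  Job (p=7,w=5): C=16, w*C=5*16=80
  Job (p=9,w=1): C=25, w*C=1*25=25
  Job (p=10,w=1): C=35, w*C=1*35=35
Total weighted completion time = 208

208


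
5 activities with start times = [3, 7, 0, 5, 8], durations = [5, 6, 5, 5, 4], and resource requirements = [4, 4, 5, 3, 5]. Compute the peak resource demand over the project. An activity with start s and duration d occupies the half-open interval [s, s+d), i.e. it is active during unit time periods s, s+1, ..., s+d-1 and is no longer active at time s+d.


Each activity i is active on [start_i, start_i + duration_i).
Compute total resource usage per time slot:
  t=0: active resources = [5], total = 5
  t=1: active resources = [5], total = 5
  t=2: active resources = [5], total = 5
  t=3: active resources = [4, 5], total = 9
  t=4: active resources = [4, 5], total = 9
  t=5: active resources = [4, 3], total = 7
  t=6: active resources = [4, 3], total = 7
  t=7: active resources = [4, 4, 3], total = 11
  t=8: active resources = [4, 3, 5], total = 12
  t=9: active resources = [4, 3, 5], total = 12
  t=10: active resources = [4, 5], total = 9
  t=11: active resources = [4, 5], total = 9
  t=12: active resources = [4], total = 4
Peak resource demand = 12

12


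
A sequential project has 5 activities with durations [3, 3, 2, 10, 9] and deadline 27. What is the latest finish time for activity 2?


LF(activity 2) = deadline - sum of successor durations
Successors: activities 3 through 5 with durations [2, 10, 9]
Sum of successor durations = 21
LF = 27 - 21 = 6

6


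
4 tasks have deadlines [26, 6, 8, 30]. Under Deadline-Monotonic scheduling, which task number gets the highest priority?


Sort tasks by relative deadline (ascending):
  Task 2: deadline = 6
  Task 3: deadline = 8
  Task 1: deadline = 26
  Task 4: deadline = 30
Priority order (highest first): [2, 3, 1, 4]
Highest priority task = 2

2


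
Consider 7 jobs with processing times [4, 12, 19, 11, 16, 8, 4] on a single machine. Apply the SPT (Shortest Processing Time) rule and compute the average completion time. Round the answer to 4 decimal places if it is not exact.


Sort jobs by processing time (SPT order): [4, 4, 8, 11, 12, 16, 19]
Compute completion times sequentially:
  Job 1: processing = 4, completes at 4
  Job 2: processing = 4, completes at 8
  Job 3: processing = 8, completes at 16
  Job 4: processing = 11, completes at 27
  Job 5: processing = 12, completes at 39
  Job 6: processing = 16, completes at 55
  Job 7: processing = 19, completes at 74
Sum of completion times = 223
Average completion time = 223/7 = 31.8571

31.8571


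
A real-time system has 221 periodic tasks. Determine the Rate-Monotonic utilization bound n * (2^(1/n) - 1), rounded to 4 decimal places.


Compute 2^(1/221) = 1.0031413363
Subtract 1: 1.0031413363 - 1 = 0.0031413363
Multiply by n: 221 * 0.0031413363 = 0.6942353223
Round to 4 dp: 0.6942

0.6942


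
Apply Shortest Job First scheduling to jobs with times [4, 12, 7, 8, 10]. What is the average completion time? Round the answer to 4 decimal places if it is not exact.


SJF order (ascending): [4, 7, 8, 10, 12]
Completion times:
  Job 1: burst=4, C=4
  Job 2: burst=7, C=11
  Job 3: burst=8, C=19
  Job 4: burst=10, C=29
  Job 5: burst=12, C=41
Average completion = 104/5 = 20.8

20.8


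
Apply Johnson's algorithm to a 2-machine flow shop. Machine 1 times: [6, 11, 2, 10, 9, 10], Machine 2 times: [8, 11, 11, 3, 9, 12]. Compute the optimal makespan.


Apply Johnson's rule:
  Group 1 (a <= b): [(3, 2, 11), (1, 6, 8), (5, 9, 9), (6, 10, 12), (2, 11, 11)]
  Group 2 (a > b): [(4, 10, 3)]
Optimal job order: [3, 1, 5, 6, 2, 4]
Schedule:
  Job 3: M1 done at 2, M2 done at 13
  Job 1: M1 done at 8, M2 done at 21
  Job 5: M1 done at 17, M2 done at 30
  Job 6: M1 done at 27, M2 done at 42
  Job 2: M1 done at 38, M2 done at 53
  Job 4: M1 done at 48, M2 done at 56
Makespan = 56

56


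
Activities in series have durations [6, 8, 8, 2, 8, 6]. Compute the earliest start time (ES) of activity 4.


Activity 4 starts after activities 1 through 3 complete.
Predecessor durations: [6, 8, 8]
ES = 6 + 8 + 8 = 22

22


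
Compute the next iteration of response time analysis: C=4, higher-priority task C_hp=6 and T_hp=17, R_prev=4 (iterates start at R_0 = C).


R_next = C + ceil(R_prev / T_hp) * C_hp
ceil(4 / 17) = ceil(0.2353) = 1
Interference = 1 * 6 = 6
R_next = 4 + 6 = 10

10


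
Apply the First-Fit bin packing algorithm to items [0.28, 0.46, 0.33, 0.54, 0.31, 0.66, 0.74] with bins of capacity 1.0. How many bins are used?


Place items sequentially using First-Fit:
  Item 0.28 -> new Bin 1
  Item 0.46 -> Bin 1 (now 0.74)
  Item 0.33 -> new Bin 2
  Item 0.54 -> Bin 2 (now 0.87)
  Item 0.31 -> new Bin 3
  Item 0.66 -> Bin 3 (now 0.97)
  Item 0.74 -> new Bin 4
Total bins used = 4

4


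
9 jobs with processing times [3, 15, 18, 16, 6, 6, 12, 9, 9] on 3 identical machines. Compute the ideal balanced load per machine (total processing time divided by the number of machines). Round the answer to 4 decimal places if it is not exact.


Total processing time = 3 + 15 + 18 + 16 + 6 + 6 + 12 + 9 + 9 = 94
Number of machines = 3
Ideal balanced load = 94 / 3 = 31.3333

31.3333


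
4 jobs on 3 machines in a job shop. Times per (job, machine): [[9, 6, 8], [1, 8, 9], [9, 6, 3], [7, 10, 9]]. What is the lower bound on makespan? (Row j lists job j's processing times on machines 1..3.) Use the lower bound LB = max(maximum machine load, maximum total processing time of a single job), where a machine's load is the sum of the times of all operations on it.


Machine loads:
  Machine 1: 9 + 1 + 9 + 7 = 26
  Machine 2: 6 + 8 + 6 + 10 = 30
  Machine 3: 8 + 9 + 3 + 9 = 29
Max machine load = 30
Job totals:
  Job 1: 23
  Job 2: 18
  Job 3: 18
  Job 4: 26
Max job total = 26
Lower bound = max(30, 26) = 30

30


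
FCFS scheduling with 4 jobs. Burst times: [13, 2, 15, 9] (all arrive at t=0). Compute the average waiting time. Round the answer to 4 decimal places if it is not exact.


FCFS order (as given): [13, 2, 15, 9]
Waiting times:
  Job 1: wait = 0
  Job 2: wait = 13
  Job 3: wait = 15
  Job 4: wait = 30
Sum of waiting times = 58
Average waiting time = 58/4 = 14.5

14.5


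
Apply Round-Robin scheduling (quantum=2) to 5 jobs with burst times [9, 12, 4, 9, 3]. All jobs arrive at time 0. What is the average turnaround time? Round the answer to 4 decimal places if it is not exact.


Time quantum = 2
Execution trace:
  J1 runs 2 units, time = 2
  J2 runs 2 units, time = 4
  J3 runs 2 units, time = 6
  J4 runs 2 units, time = 8
  J5 runs 2 units, time = 10
  J1 runs 2 units, time = 12
  J2 runs 2 units, time = 14
  J3 runs 2 units, time = 16
  J4 runs 2 units, time = 18
  J5 runs 1 units, time = 19
  J1 runs 2 units, time = 21
  J2 runs 2 units, time = 23
  J4 runs 2 units, time = 25
  J1 runs 2 units, time = 27
  J2 runs 2 units, time = 29
  J4 runs 2 units, time = 31
  J1 runs 1 units, time = 32
  J2 runs 2 units, time = 34
  J4 runs 1 units, time = 35
  J2 runs 2 units, time = 37
Finish times: [32, 37, 16, 35, 19]
Average turnaround = 139/5 = 27.8

27.8


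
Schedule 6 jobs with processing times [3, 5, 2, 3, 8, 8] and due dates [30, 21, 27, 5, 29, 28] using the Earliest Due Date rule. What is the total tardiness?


Sort by due date (EDD order): [(3, 5), (5, 21), (2, 27), (8, 28), (8, 29), (3, 30)]
Compute completion times and tardiness:
  Job 1: p=3, d=5, C=3, tardiness=max(0,3-5)=0
  Job 2: p=5, d=21, C=8, tardiness=max(0,8-21)=0
  Job 3: p=2, d=27, C=10, tardiness=max(0,10-27)=0
  Job 4: p=8, d=28, C=18, tardiness=max(0,18-28)=0
  Job 5: p=8, d=29, C=26, tardiness=max(0,26-29)=0
  Job 6: p=3, d=30, C=29, tardiness=max(0,29-30)=0
Total tardiness = 0

0


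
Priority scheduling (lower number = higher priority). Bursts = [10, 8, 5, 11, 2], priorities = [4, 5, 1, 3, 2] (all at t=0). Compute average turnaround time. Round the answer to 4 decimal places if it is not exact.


Sort by priority (ascending = highest first):
Order: [(1, 5), (2, 2), (3, 11), (4, 10), (5, 8)]
Completion times:
  Priority 1, burst=5, C=5
  Priority 2, burst=2, C=7
  Priority 3, burst=11, C=18
  Priority 4, burst=10, C=28
  Priority 5, burst=8, C=36
Average turnaround = 94/5 = 18.8

18.8


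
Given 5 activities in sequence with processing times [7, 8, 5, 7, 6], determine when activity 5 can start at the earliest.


Activity 5 starts after activities 1 through 4 complete.
Predecessor durations: [7, 8, 5, 7]
ES = 7 + 8 + 5 + 7 = 27

27


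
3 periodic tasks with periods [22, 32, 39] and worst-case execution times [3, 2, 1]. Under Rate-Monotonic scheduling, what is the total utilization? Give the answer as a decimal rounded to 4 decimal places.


Compute individual utilizations (exact fractions):
  Task 1: C/T = 3/22 (approx. 0.1364)
  Task 2: C/T = 2/32 = 1/16 (approx. 0.0625)
  Task 3: C/T = 1/39 (approx. 0.0256)
Total utilization U = 3/22 + 1/16 + 1/39 = 1541/6864
Rounded to 4 decimal places: U = 0.2245
RM (Liu & Layland) bound for 3 tasks = 0.779763; compare with U = 1541/6864 (approx. 0.224505)
U <= bound, so schedulable by RM sufficient condition.

0.2245


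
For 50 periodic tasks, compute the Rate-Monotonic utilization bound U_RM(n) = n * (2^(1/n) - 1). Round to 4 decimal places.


Compute 2^(1/50) = 1.0139594798
Subtract 1: 1.0139594798 - 1 = 0.0139594798
Multiply by n: 50 * 0.0139594798 = 0.6979739900
Round to 4 dp: 0.6980

0.6980


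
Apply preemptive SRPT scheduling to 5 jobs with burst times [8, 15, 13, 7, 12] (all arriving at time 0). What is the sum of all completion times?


Since all jobs arrive at t=0, SRPT equals SPT ordering.
SPT order: [7, 8, 12, 13, 15]
Completion times:
  Job 1: p=7, C=7
  Job 2: p=8, C=15
  Job 3: p=12, C=27
  Job 4: p=13, C=40
  Job 5: p=15, C=55
Total completion time = 7 + 15 + 27 + 40 + 55 = 144

144


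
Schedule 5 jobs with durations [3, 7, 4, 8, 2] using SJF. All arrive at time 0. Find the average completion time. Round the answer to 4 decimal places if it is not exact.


SJF order (ascending): [2, 3, 4, 7, 8]
Completion times:
  Job 1: burst=2, C=2
  Job 2: burst=3, C=5
  Job 3: burst=4, C=9
  Job 4: burst=7, C=16
  Job 5: burst=8, C=24
Average completion = 56/5 = 11.2

11.2


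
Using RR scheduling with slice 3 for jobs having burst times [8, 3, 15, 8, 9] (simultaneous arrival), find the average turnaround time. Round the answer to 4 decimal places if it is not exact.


Time quantum = 3
Execution trace:
  J1 runs 3 units, time = 3
  J2 runs 3 units, time = 6
  J3 runs 3 units, time = 9
  J4 runs 3 units, time = 12
  J5 runs 3 units, time = 15
  J1 runs 3 units, time = 18
  J3 runs 3 units, time = 21
  J4 runs 3 units, time = 24
  J5 runs 3 units, time = 27
  J1 runs 2 units, time = 29
  J3 runs 3 units, time = 32
  J4 runs 2 units, time = 34
  J5 runs 3 units, time = 37
  J3 runs 3 units, time = 40
  J3 runs 3 units, time = 43
Finish times: [29, 6, 43, 34, 37]
Average turnaround = 149/5 = 29.8

29.8


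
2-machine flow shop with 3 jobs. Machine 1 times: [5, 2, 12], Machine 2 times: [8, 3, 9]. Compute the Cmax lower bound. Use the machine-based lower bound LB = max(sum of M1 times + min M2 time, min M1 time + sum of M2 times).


LB1 = sum(M1 times) + min(M2 times) = 19 + 3 = 22
LB2 = min(M1 times) + sum(M2 times) = 2 + 20 = 22
Lower bound = max(LB1, LB2) = max(22, 22) = 22

22


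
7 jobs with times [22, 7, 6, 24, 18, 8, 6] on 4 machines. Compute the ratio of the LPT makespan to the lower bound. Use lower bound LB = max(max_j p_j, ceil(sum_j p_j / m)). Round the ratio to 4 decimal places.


LPT order: [24, 22, 18, 8, 7, 6, 6]
Machine loads after assignment: [24, 22, 24, 21]
LPT makespan = 24
Lower bound = max(max_job, ceil(total/4)) = max(24, 23) = 24
Ratio = 24 / 24 = 1.0

1.0


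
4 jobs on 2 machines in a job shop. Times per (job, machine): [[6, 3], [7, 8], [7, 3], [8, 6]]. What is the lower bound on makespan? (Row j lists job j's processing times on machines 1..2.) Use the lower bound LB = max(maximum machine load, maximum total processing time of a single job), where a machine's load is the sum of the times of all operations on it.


Machine loads:
  Machine 1: 6 + 7 + 7 + 8 = 28
  Machine 2: 3 + 8 + 3 + 6 = 20
Max machine load = 28
Job totals:
  Job 1: 9
  Job 2: 15
  Job 3: 10
  Job 4: 14
Max job total = 15
Lower bound = max(28, 15) = 28

28


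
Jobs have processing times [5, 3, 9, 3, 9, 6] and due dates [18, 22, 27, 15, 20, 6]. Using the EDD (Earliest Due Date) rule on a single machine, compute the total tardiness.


Sort by due date (EDD order): [(6, 6), (3, 15), (5, 18), (9, 20), (3, 22), (9, 27)]
Compute completion times and tardiness:
  Job 1: p=6, d=6, C=6, tardiness=max(0,6-6)=0
  Job 2: p=3, d=15, C=9, tardiness=max(0,9-15)=0
  Job 3: p=5, d=18, C=14, tardiness=max(0,14-18)=0
  Job 4: p=9, d=20, C=23, tardiness=max(0,23-20)=3
  Job 5: p=3, d=22, C=26, tardiness=max(0,26-22)=4
  Job 6: p=9, d=27, C=35, tardiness=max(0,35-27)=8
Total tardiness = 15

15


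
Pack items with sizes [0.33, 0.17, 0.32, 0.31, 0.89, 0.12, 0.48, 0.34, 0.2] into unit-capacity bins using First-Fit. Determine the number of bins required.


Place items sequentially using First-Fit:
  Item 0.33 -> new Bin 1
  Item 0.17 -> Bin 1 (now 0.5)
  Item 0.32 -> Bin 1 (now 0.82)
  Item 0.31 -> new Bin 2
  Item 0.89 -> new Bin 3
  Item 0.12 -> Bin 1 (now 0.94)
  Item 0.48 -> Bin 2 (now 0.79)
  Item 0.34 -> new Bin 4
  Item 0.2 -> Bin 2 (now 0.99)
Total bins used = 4

4


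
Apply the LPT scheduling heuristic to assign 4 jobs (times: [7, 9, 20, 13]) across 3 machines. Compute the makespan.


Sort jobs in decreasing order (LPT): [20, 13, 9, 7]
Assign each job to the least loaded machine:
  Machine 1: jobs [20], load = 20
  Machine 2: jobs [13], load = 13
  Machine 3: jobs [9, 7], load = 16
Makespan = max load = 20

20


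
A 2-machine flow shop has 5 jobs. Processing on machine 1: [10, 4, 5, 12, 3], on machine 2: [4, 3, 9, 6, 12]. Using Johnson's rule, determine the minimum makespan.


Apply Johnson's rule:
  Group 1 (a <= b): [(5, 3, 12), (3, 5, 9)]
  Group 2 (a > b): [(4, 12, 6), (1, 10, 4), (2, 4, 3)]
Optimal job order: [5, 3, 4, 1, 2]
Schedule:
  Job 5: M1 done at 3, M2 done at 15
  Job 3: M1 done at 8, M2 done at 24
  Job 4: M1 done at 20, M2 done at 30
  Job 1: M1 done at 30, M2 done at 34
  Job 2: M1 done at 34, M2 done at 37
Makespan = 37

37


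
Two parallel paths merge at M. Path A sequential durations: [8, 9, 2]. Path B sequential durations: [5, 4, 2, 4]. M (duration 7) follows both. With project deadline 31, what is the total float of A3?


Forward pass: ES(A3) = sum of predecessors on chain A = 17
EF = ES + duration = 17 + 2 = 19
Backward pass: LF(M) = deadline = 31; LS(M) = 31 - 7 = 24
LF(A3) = LS(M) - sum(successors on chain A) = 24 - 0 = 24
LS = LF - duration = 24 - 2 = 22
Total float = LS - ES = 22 - 17 = 5

5


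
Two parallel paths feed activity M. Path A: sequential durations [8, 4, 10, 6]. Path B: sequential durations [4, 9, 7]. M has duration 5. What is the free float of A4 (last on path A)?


ES(A4) = sum of predecessors on chain A = 22
EF(A4) = ES + duration = 22 + 6 = 28
Successor of A4 is M. ES(M) = max(sum(A), sum(B)) = max(28, 20) = 28
Free float = ES(successor) - EF(current) = 28 - 28 = 0

0


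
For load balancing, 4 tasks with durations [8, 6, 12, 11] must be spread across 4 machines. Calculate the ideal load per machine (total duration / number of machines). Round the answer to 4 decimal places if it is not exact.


Total processing time = 8 + 6 + 12 + 11 = 37
Number of machines = 4
Ideal balanced load = 37 / 4 = 9.25

9.25


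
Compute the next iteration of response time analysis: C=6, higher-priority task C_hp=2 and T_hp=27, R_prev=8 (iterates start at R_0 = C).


R_next = C + ceil(R_prev / T_hp) * C_hp
ceil(8 / 27) = ceil(0.2963) = 1
Interference = 1 * 2 = 2
R_next = 6 + 2 = 8
R_next = R_prev, so the iteration has converged (response time = 8).

8


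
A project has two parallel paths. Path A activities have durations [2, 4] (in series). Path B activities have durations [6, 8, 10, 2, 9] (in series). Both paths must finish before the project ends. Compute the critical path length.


Path A total = 2 + 4 = 6
Path B total = 6 + 8 + 10 + 2 + 9 = 35
Critical path = longest path = max(6, 35) = 35

35


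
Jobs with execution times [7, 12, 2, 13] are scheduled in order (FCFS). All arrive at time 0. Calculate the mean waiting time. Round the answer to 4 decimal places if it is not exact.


FCFS order (as given): [7, 12, 2, 13]
Waiting times:
  Job 1: wait = 0
  Job 2: wait = 7
  Job 3: wait = 19
  Job 4: wait = 21
Sum of waiting times = 47
Average waiting time = 47/4 = 11.75

11.75


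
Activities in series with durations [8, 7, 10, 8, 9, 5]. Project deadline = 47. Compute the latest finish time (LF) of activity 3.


LF(activity 3) = deadline - sum of successor durations
Successors: activities 4 through 6 with durations [8, 9, 5]
Sum of successor durations = 22
LF = 47 - 22 = 25

25


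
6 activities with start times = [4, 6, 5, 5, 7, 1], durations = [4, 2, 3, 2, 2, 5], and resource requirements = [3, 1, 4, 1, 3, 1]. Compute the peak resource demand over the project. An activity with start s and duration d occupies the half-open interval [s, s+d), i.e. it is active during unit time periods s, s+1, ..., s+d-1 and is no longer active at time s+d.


Each activity i is active on [start_i, start_i + duration_i).
Compute total resource usage per time slot:
  t=0: active resources = [], total = 0
  t=1: active resources = [1], total = 1
  t=2: active resources = [1], total = 1
  t=3: active resources = [1], total = 1
  t=4: active resources = [3, 1], total = 4
  t=5: active resources = [3, 4, 1, 1], total = 9
  t=6: active resources = [3, 1, 4, 1], total = 9
  t=7: active resources = [3, 1, 4, 3], total = 11
  t=8: active resources = [3], total = 3
Peak resource demand = 11

11


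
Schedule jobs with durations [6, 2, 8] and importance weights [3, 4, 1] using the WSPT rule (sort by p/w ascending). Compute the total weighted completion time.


Compute p/w ratios and sort ascending (WSPT): [(2, 4), (6, 3), (8, 1)]
Compute weighted completion times:
  Job (p=2,w=4): C=2, w*C=4*2=8
  Job (p=6,w=3): C=8, w*C=3*8=24
  Job (p=8,w=1): C=16, w*C=1*16=16
Total weighted completion time = 48

48


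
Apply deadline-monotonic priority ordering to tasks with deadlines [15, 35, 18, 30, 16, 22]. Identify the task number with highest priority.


Sort tasks by relative deadline (ascending):
  Task 1: deadline = 15
  Task 5: deadline = 16
  Task 3: deadline = 18
  Task 6: deadline = 22
  Task 4: deadline = 30
  Task 2: deadline = 35
Priority order (highest first): [1, 5, 3, 6, 4, 2]
Highest priority task = 1

1


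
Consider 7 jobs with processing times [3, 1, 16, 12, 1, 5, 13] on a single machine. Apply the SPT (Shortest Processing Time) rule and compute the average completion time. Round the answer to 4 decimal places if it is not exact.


Sort jobs by processing time (SPT order): [1, 1, 3, 5, 12, 13, 16]
Compute completion times sequentially:
  Job 1: processing = 1, completes at 1
  Job 2: processing = 1, completes at 2
  Job 3: processing = 3, completes at 5
  Job 4: processing = 5, completes at 10
  Job 5: processing = 12, completes at 22
  Job 6: processing = 13, completes at 35
  Job 7: processing = 16, completes at 51
Sum of completion times = 126
Average completion time = 126/7 = 18.0

18.0


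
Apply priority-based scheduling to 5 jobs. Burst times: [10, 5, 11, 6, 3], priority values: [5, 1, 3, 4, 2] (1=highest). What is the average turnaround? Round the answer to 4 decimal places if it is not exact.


Sort by priority (ascending = highest first):
Order: [(1, 5), (2, 3), (3, 11), (4, 6), (5, 10)]
Completion times:
  Priority 1, burst=5, C=5
  Priority 2, burst=3, C=8
  Priority 3, burst=11, C=19
  Priority 4, burst=6, C=25
  Priority 5, burst=10, C=35
Average turnaround = 92/5 = 18.4

18.4
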